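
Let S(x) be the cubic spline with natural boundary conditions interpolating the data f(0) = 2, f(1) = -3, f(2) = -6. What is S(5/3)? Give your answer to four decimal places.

-5.1481

With M_i denoting the second derivative at x_i, h_i = 1, 1, and Δ_i = (y_(i+1) − y_i)/h_i = -5, -3:
  1·M_0 + 4·M_1 + 1·M_2 = 6(Δ_1 - Δ_0) = 12
Natural end conditions: M_0 = M_2 = 0.
Forward elimination and back-substitution give M_0 = 0, M_1 = 3, M_2 = 0.
On [1, 2], S(x) = -3 - 4·(x - 1) + 3/2·(x - 1)² - 1/2·(x - 1)³.
With (x - 1) = 2/3: S(5/3) = -139/27.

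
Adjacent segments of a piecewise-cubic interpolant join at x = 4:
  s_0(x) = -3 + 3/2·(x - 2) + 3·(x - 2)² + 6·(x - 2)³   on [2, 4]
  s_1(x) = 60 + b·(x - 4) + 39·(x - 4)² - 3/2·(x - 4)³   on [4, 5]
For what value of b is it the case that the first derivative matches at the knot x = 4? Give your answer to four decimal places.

s_0'(x) = 3/2 + 6·(x - 2) + 18·(x - 2)², so s_0'(4) = 171/2. On the right, s_1'(4) = b, so b = 171/2.

85.5000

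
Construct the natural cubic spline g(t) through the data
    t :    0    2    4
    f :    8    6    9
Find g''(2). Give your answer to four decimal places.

Put M_i = g'' at the i-th knot. Here h = (2, 2) and Δ = (-1, 3/2), so the interior equations h_(i-1)·M_(i-1) + 2(h_(i-1)+h_i)·M_i + h_i·M_(i+1) = 6(Δ_i − Δ_(i-1)) read
  2·M_0 + 8·M_1 + 2·M_2 = 6(Δ_1 - Δ_0) = 15
Natural end conditions: M_0 = M_2 = 0.
Solving: M_0 = 0, M_1 = 15/8, M_2 = 0.

1.8750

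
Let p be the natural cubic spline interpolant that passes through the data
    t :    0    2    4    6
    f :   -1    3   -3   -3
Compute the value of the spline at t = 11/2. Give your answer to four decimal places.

-3.5313

Put m_i = p'' at the i-th knot. Here h = (2, 2, 2) and Δ = (2, -3, 0), so the interior equations h_(i-1)·m_(i-1) + 2(h_(i-1)+h_i)·m_i + h_i·m_(i+1) = 6(Δ_i − Δ_(i-1)) read
  2·m_0 + 8·m_1 + 2·m_2 = 6(Δ_1 - Δ_0) = -30
  2·m_1 + 8·m_2 + 2·m_3 = 6(Δ_2 - Δ_1) = 18
Natural end conditions: m_0 = m_3 = 0.
Solving: m_0 = 0, m_1 = -23/5, m_2 = 17/5, m_3 = 0.
On [4, 6], p(t) = -3 - 34/15·(t - 4) + 17/10·(t - 4)² - 17/60·(t - 4)³.
With (t - 4) = 3/2: p(11/2) = -113/32.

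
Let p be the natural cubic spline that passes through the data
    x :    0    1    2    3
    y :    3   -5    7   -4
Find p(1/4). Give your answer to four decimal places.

-0.6094

Let σ_i = p''(x_i). Step sizes h_i = 1, 1, 1; slopes of the chords Δ_i = (y_(i+1) - y_i)/h_i = -8, 12, -11.
  1·σ_0 + 4·σ_1 + 1·σ_2 = 6(Δ_1 - Δ_0) = 120
  1·σ_1 + 4·σ_2 + 1·σ_3 = 6(Δ_2 - Δ_1) = -138
Natural end conditions: σ_0 = σ_3 = 0.
Forward elimination and back-substitution give σ_0 = 0, σ_1 = 206/5, σ_2 = -224/5, σ_3 = 0.
On [0, 1], p(x) = 3 - 223/15·x + 0·x² + 103/15·x³.
With x = 1/4: p(1/4) = -39/64.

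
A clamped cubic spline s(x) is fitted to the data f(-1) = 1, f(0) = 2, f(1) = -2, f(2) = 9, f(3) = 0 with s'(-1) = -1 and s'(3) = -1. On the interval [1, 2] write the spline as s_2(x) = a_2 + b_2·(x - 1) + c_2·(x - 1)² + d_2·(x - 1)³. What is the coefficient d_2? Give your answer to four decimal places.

Write M_i for s''(x_i). With h_i = 1, 1, 1, 1 and divided differences Δ_i = 1, -4, 11, -9, the continuity of s' gives the tridiagonal system
  1·M_0 + 4·M_1 + 1·M_2 = 6(Δ_1 - Δ_0) = -30
  1·M_1 + 4·M_2 + 1·M_3 = 6(Δ_2 - Δ_1) = 90
  1·M_2 + 4·M_3 + 1·M_4 = 6(Δ_3 - Δ_2) = -120
Clamped end conditions give two more equations: 2h_0·M_0 + h_0·M_1 = 6(Δ_0 - s'(-1)) = 12 and h_3·M_3 + 2h_3·M_4 = 6(s'(3) - Δ_3) = 48.
Solving: M_0 = 477/28, M_1 = -309/14, M_2 = 165/4, M_3 = -741/14, M_4 = 1413/28.
On [1, 2], with s_2(x) = a_2 + b_2·(x - 1) + c_2·(x - 1)² + d_2·(x - 1)³: c_2 = M_2/2 = 165/8, d_2 = (M_3 - M_2)/(6h_2) = -879/56, b_2 = Δ_2 - h_2(2M_2 + M_3)/6 = 85/14.

-15.6964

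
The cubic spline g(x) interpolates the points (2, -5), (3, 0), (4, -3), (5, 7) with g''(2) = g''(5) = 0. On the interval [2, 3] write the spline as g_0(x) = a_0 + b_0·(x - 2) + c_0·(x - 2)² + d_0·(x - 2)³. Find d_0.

-3

Put m_i = g'' at the i-th knot. Here h = (1, 1, 1) and Δ = (5, -3, 10), so the interior equations h_(i-1)·m_(i-1) + 2(h_(i-1)+h_i)·m_i + h_i·m_(i+1) = 6(Δ_i − Δ_(i-1)) read
  1·m_0 + 4·m_1 + 1·m_2 = 6(Δ_1 - Δ_0) = -48
  1·m_1 + 4·m_2 + 1·m_3 = 6(Δ_2 - Δ_1) = 78
Natural end conditions: m_0 = m_3 = 0.
Solving the tridiagonal system: m_0 = 0, m_1 = -18, m_2 = 24, m_3 = 0.
On [2, 3], with g_0(x) = a_0 + b_0·(x - 2) + c_0·(x - 2)² + d_0·(x - 2)³: c_0 = m_0/2 = 0, d_0 = (m_1 - m_0)/(6h_0) = -3, b_0 = Δ_0 - h_0(2m_0 + m_1)/6 = 8.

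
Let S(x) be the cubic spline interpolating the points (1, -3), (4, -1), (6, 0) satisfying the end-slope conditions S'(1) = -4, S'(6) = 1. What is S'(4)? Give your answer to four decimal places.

1.3500

With m_i denoting the second derivative at x_i, h_i = 3, 2, and Δ_i = (y_(i+1) − y_i)/h_i = 2/3, 1/2:
  3·m_0 + 10·m_1 + 2·m_2 = 6(Δ_1 - Δ_0) = -1
Clamped end conditions give two more equations: 2h_0·m_0 + h_0·m_1 = 6(Δ_0 - S'(1)) = 28 and h_1·m_1 + 2h_1·m_2 = 6(S'(6) - Δ_1) = 3.
Solving: m_0 = 173/30, m_1 = -11/5, m_2 = 37/20.
On [4, 6], S'(x) = b_1 + 2c_1·(x - 4) + 3d_1·(x - 4)² with b_1 = Δ_1 - h_1(2m_1 + m_2)/6 = 27/20, c_1 = m_1/2 = -11/10, d_1 = (m_2 - m_1)/(6h_1) = 27/80. So S'(4) = 27/20.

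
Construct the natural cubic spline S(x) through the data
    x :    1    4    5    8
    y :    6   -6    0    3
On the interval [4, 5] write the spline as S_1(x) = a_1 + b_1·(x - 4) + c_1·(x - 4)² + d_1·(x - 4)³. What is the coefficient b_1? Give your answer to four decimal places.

Put M_i = S'' at the i-th knot. Here h = (3, 1, 3) and Δ = (-4, 6, 1), so the interior equations h_(i-1)·M_(i-1) + 2(h_(i-1)+h_i)·M_i + h_i·M_(i+1) = 6(Δ_i − Δ_(i-1)) read
  3·M_0 + 8·M_1 + 1·M_2 = 6(Δ_1 - Δ_0) = 60
  1·M_1 + 8·M_2 + 3·M_3 = 6(Δ_2 - Δ_1) = -30
Natural end conditions: M_0 = M_3 = 0.
Solving the tridiagonal system: M_0 = 0, M_1 = 170/21, M_2 = -100/21, M_3 = 0.
On [4, 5], with S_1(x) = a_1 + b_1·(x - 4) + c_1·(x - 4)² + d_1·(x - 4)³: c_1 = M_1/2 = 85/21, d_1 = (M_2 - M_1)/(6h_1) = -15/7, b_1 = Δ_1 - h_1(2M_1 + M_2)/6 = 86/21.

4.0952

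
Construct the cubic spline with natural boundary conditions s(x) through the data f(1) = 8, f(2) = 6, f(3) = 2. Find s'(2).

Let σ_i = s''(x_i). Step sizes h_i = 1, 1; slopes of the chords Δ_i = (y_(i+1) - y_i)/h_i = -2, -4.
  1·σ_0 + 4·σ_1 + 1·σ_2 = 6(Δ_1 - Δ_0) = -12
Natural end conditions: σ_0 = σ_2 = 0.
Hence σ_0 = 0, σ_1 = -3, σ_2 = 0.
On [2, 3], s'(x) = b_1 + 2c_1·(x - 2) + 3d_1·(x - 2)² with b_1 = Δ_1 - h_1(2σ_1 + σ_2)/6 = -3, c_1 = σ_1/2 = -3/2, d_1 = (σ_2 - σ_1)/(6h_1) = 1/2. So s'(2) = -3.

-3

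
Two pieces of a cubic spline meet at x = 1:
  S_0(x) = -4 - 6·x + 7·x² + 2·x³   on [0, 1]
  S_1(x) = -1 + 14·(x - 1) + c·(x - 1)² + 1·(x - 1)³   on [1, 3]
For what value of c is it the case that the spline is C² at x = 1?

S_0''(x) = 14 + 12·x, so S_0''(1) = 26. On the right, S_1''(1) = 2c, so c = 13.

13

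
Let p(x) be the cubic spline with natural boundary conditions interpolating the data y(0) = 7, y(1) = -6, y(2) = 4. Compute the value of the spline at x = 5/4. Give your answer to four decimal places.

With M_i denoting the second derivative at x_i, h_i = 1, 1, and Δ_i = (y_(i+1) − y_i)/h_i = -13, 10:
  1·M_0 + 4·M_1 + 1·M_2 = 6(Δ_1 - Δ_0) = 138
Natural end conditions: M_0 = M_2 = 0.
Forward elimination and back-substitution give M_0 = 0, M_1 = 69/2, M_2 = 0.
On [1, 2], p(x) = -6 - 3/2·(x - 1) + 69/4·(x - 1)² - 23/4·(x - 1)³.
With (x - 1) = 1/4: p(5/4) = -1379/256.

-5.3867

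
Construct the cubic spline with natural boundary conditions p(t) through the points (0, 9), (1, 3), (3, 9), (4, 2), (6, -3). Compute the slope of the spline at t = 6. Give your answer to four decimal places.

-0.1129

Put σ_i = p'' at the i-th knot. Here h = (1, 2, 1, 2) and Δ = (-6, 3, -7, -5/2), so the interior equations h_(i-1)·σ_(i-1) + 2(h_(i-1)+h_i)·σ_i + h_i·σ_(i+1) = 6(Δ_i − Δ_(i-1)) read
  1·σ_0 + 6·σ_1 + 2·σ_2 = 6(Δ_1 - Δ_0) = 54
  2·σ_1 + 6·σ_2 + 1·σ_3 = 6(Δ_2 - Δ_1) = -60
  1·σ_2 + 6·σ_3 + 2·σ_4 = 6(Δ_3 - Δ_2) = 27
Natural end conditions: σ_0 = σ_4 = 0.
Forward elimination and back-substitution give σ_0 = 0, σ_1 = 444/31, σ_2 = -495/31, σ_3 = 222/31, σ_4 = 0.
On [4, 6], p'(t) = b_3 + 2c_3·(t - 4) + 3d_3·(t - 4)² with b_3 = Δ_3 - h_3(2σ_3 + σ_4)/6 = -451/62, c_3 = σ_3/2 = 111/31, d_3 = (σ_4 - σ_3)/(6h_3) = -37/62. So p'(6) = -7/62.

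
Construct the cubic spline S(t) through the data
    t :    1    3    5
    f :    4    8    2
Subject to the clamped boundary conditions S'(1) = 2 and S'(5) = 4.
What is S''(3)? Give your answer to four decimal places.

Put σ_i = S'' at the i-th knot. Here h = (2, 2) and Δ = (2, -3), so the interior equations h_(i-1)·σ_(i-1) + 2(h_(i-1)+h_i)·σ_i + h_i·σ_(i+1) = 6(Δ_i − Δ_(i-1)) read
  2·σ_0 + 8·σ_1 + 2·σ_2 = 6(Δ_1 - Δ_0) = -30
Clamped end conditions give two more equations: 2h_0·σ_0 + h_0·σ_1 = 6(Δ_0 - S'(1)) = 0 and h_1·σ_1 + 2h_1·σ_2 = 6(S'(5) - Δ_1) = 42.
Hence σ_0 = 17/4, σ_1 = -17/2, σ_2 = 59/4.

-8.5000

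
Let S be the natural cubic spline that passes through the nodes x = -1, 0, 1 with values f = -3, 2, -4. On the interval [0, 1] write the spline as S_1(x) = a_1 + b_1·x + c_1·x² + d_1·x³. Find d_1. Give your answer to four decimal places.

2.7500

Put σ_i = S'' at the i-th knot. Here h = (1, 1) and Δ = (5, -6), so the interior equations h_(i-1)·σ_(i-1) + 2(h_(i-1)+h_i)·σ_i + h_i·σ_(i+1) = 6(Δ_i − Δ_(i-1)) read
  1·σ_0 + 4·σ_1 + 1·σ_2 = 6(Δ_1 - Δ_0) = -66
Natural end conditions: σ_0 = σ_2 = 0.
Solving the tridiagonal system: σ_0 = 0, σ_1 = -33/2, σ_2 = 0.
On [0, 1], with S_1(x) = a_1 + b_1·x + c_1·x² + d_1·x³: c_1 = σ_1/2 = -33/4, d_1 = (σ_2 - σ_1)/(6h_1) = 11/4, b_1 = Δ_1 - h_1(2σ_1 + σ_2)/6 = -1/2.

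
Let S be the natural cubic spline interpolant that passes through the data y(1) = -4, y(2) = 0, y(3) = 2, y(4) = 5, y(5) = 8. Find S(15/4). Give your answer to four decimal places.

4.1847

Write M_i for S''(x_i). With h_i = 1, 1, 1, 1 and divided differences Δ_i = 4, 2, 3, 3, the continuity of S' gives the tridiagonal system
  1·M_0 + 4·M_1 + 1·M_2 = 6(Δ_1 - Δ_0) = -12
  1·M_1 + 4·M_2 + 1·M_3 = 6(Δ_2 - Δ_1) = 6
  1·M_2 + 4·M_3 + 1·M_4 = 6(Δ_3 - Δ_2) = 0
Natural end conditions: M_0 = M_4 = 0.
Solving: M_0 = 0, M_1 = -51/14, M_2 = 18/7, M_3 = -9/14, M_4 = 0.
On [3, 4], S(x) = 2 + 9/4·(x - 3) + 9/7·(x - 3)² - 15/28·(x - 3)³.
With (x - 3) = 3/4: S(15/4) = 7499/1792.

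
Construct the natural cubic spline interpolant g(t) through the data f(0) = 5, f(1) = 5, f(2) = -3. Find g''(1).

Put σ_i = g'' at the i-th knot. Here h = (1, 1) and Δ = (0, -8), so the interior equations h_(i-1)·σ_(i-1) + 2(h_(i-1)+h_i)·σ_i + h_i·σ_(i+1) = 6(Δ_i − Δ_(i-1)) read
  1·σ_0 + 4·σ_1 + 1·σ_2 = 6(Δ_1 - Δ_0) = -48
Natural end conditions: σ_0 = σ_2 = 0.
Forward elimination and back-substitution give σ_0 = 0, σ_1 = -12, σ_2 = 0.

-12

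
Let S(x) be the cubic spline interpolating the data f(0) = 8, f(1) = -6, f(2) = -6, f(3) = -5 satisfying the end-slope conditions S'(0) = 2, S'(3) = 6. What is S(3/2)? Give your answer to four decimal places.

-7.7083

Put σ_i = S'' at the i-th knot. Here h = (1, 1, 1) and Δ = (-14, 0, 1), so the interior equations h_(i-1)·σ_(i-1) + 2(h_(i-1)+h_i)·σ_i + h_i·σ_(i+1) = 6(Δ_i − Δ_(i-1)) read
  1·σ_0 + 4·σ_1 + 1·σ_2 = 6(Δ_1 - Δ_0) = 84
  1·σ_1 + 4·σ_2 + 1·σ_3 = 6(Δ_2 - Δ_1) = 6
Clamped end conditions give two more equations: 2h_0·σ_0 + h_0·σ_1 = 6(Δ_0 - S'(0)) = -96 and h_2·σ_2 + 2h_2·σ_3 = 6(S'(3) - Δ_2) = 30.
Solving: σ_0 = -1034/15, σ_1 = 628/15, σ_2 = -218/15, σ_3 = 334/15.
On [1, 2], S(x) = -6 - 173/15·(x - 1) + 314/15·(x - 1)² - 47/5·(x - 1)³.
With (x - 1) = 1/2: S(3/2) = -185/24.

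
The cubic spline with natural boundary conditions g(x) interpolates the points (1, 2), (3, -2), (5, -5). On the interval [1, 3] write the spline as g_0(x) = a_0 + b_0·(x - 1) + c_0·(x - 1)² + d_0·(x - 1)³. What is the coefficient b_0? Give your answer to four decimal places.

Write m_i for g''(x_i). With h_i = 2, 2 and divided differences Δ_i = -2, -3/2, the continuity of g' gives the tridiagonal system
  2·m_0 + 8·m_1 + 2·m_2 = 6(Δ_1 - Δ_0) = 3
Natural end conditions: m_0 = m_2 = 0.
Forward elimination and back-substitution give m_0 = 0, m_1 = 3/8, m_2 = 0.
On [1, 3], with g_0(x) = a_0 + b_0·(x - 1) + c_0·(x - 1)² + d_0·(x - 1)³: c_0 = m_0/2 = 0, d_0 = (m_1 - m_0)/(6h_0) = 1/32, b_0 = Δ_0 - h_0(2m_0 + m_1)/6 = -17/8.

-2.1250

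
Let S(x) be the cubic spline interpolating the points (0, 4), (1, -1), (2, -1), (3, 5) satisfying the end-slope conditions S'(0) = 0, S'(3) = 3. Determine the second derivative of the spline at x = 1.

With M_i denoting the second derivative at x_i, h_i = 1, 1, 1, and Δ_i = (y_(i+1) − y_i)/h_i = -5, 0, 6:
  1·M_0 + 4·M_1 + 1·M_2 = 6(Δ_1 - Δ_0) = 30
  1·M_1 + 4·M_2 + 1·M_3 = 6(Δ_2 - Δ_1) = 36
Clamped end conditions give two more equations: 2h_0·M_0 + h_0·M_1 = 6(Δ_0 - S'(0)) = -30 and h_2·M_2 + 2h_2·M_3 = 6(S'(3) - Δ_2) = -18.
Forward elimination and back-substitution give M_0 = -20, M_1 = 10, M_2 = 10, M_3 = -14.

10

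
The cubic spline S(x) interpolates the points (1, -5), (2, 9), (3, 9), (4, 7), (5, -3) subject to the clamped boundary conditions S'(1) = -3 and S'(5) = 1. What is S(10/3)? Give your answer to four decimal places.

Let M_i = S''(x_i). Step sizes h_i = 1, 1, 1, 1; slopes of the chords Δ_i = (y_(i+1) - y_i)/h_i = 14, 0, -2, -10.
  1·M_0 + 4·M_1 + 1·M_2 = 6(Δ_1 - Δ_0) = -84
  1·M_1 + 4·M_2 + 1·M_3 = 6(Δ_2 - Δ_1) = -12
  1·M_2 + 4·M_3 + 1·M_4 = 6(Δ_3 - Δ_2) = -48
Clamped end conditions give two more equations: 2h_0·M_0 + h_0·M_1 = 6(Δ_0 - S'(1)) = 102 and h_3·M_3 + 2h_3·M_4 = 6(S'(5) - Δ_3) = 66.
Hence M_0 = 1013/14, M_1 = -299/7, M_2 = 29/2, M_3 = -191/7, M_4 = 653/14.
On [3, 4], S(x) = 9 - 16/7·(x - 3) + 29/4·(x - 3)² - 195/28·(x - 3)³.
With (x - 3) = 1/3: S(10/3) = 123/14.

8.7857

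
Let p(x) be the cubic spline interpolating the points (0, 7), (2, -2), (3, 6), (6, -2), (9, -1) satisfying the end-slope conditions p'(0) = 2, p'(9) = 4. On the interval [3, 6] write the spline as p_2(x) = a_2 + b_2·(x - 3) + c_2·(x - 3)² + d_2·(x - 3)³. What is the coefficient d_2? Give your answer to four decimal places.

Write M_i for p''(x_i). With h_i = 2, 1, 3, 3 and divided differences Δ_i = -9/2, 8, -8/3, 1/3, the continuity of p' gives the tridiagonal system
  2·M_0 + 6·M_1 + 1·M_2 = 6(Δ_1 - Δ_0) = 75
  1·M_1 + 8·M_2 + 3·M_3 = 6(Δ_2 - Δ_1) = -64
  3·M_2 + 12·M_3 + 3·M_4 = 6(Δ_3 - Δ_2) = 18
Clamped end conditions give two more equations: 2h_0·M_0 + h_0·M_1 = 6(Δ_0 - p'(0)) = -39 and h_3·M_3 + 2h_3·M_4 = 6(p'(9) - Δ_3) = 22.
Hence M_0 = -6617/324, M_1 = 1729/81, M_2 = -1981/162, M_3 = 337/81, M_4 = 257/162.
On [3, 6], with p_2(x) = a_2 + b_2·(x - 3) + c_2·(x - 3)² + d_2·(x - 3)³: c_2 = M_2/2 = -1981/324, d_2 = (M_3 - M_2)/(6h_2) = 295/324, b_2 = Δ_2 - h_2(2M_2 + M_3)/6 = 202/27.

0.9105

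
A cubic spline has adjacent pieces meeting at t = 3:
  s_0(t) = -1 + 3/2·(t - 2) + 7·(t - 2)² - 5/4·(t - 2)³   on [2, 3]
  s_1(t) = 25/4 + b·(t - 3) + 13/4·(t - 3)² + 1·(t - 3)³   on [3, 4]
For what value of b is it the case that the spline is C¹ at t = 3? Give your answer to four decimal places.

11.7500

s_0'(t) = 3/2 + 14·(t - 2) - 15/4·(t - 2)², so s_0'(3) = 47/4. On the right, s_1'(3) = b, so b = 47/4.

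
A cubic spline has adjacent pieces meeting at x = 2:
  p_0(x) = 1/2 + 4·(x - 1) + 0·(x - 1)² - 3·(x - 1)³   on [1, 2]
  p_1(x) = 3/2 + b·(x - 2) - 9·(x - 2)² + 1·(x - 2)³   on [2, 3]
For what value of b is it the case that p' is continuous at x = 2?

-5

p_0'(x) = 4 + 0·(x - 1) - 9·(x - 1)², so p_0'(2) = -5. On the right, p_1'(2) = b, so b = -5.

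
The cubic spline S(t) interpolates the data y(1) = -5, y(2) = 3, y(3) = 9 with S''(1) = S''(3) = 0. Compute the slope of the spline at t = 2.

With σ_i denoting the second derivative at x_i, h_i = 1, 1, and Δ_i = (y_(i+1) − y_i)/h_i = 8, 6:
  1·σ_0 + 4·σ_1 + 1·σ_2 = 6(Δ_1 - Δ_0) = -12
Natural end conditions: σ_0 = σ_2 = 0.
Forward elimination and back-substitution give σ_0 = 0, σ_1 = -3, σ_2 = 0.
On [2, 3], S'(t) = b_1 + 2c_1·(t - 2) + 3d_1·(t - 2)² with b_1 = Δ_1 - h_1(2σ_1 + σ_2)/6 = 7, c_1 = σ_1/2 = -3/2, d_1 = (σ_2 - σ_1)/(6h_1) = 1/2. So S'(2) = 7.

7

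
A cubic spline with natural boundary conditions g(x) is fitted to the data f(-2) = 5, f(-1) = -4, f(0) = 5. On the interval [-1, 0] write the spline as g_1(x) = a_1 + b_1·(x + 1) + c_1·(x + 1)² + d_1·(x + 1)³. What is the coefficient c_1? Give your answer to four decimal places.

13.5000

Let M_i = g''(x_i). Step sizes h_i = 1, 1; slopes of the chords Δ_i = (y_(i+1) - y_i)/h_i = -9, 9.
  1·M_0 + 4·M_1 + 1·M_2 = 6(Δ_1 - Δ_0) = 108
Natural end conditions: M_0 = M_2 = 0.
Solving the tridiagonal system: M_0 = 0, M_1 = 27, M_2 = 0.
On [-1, 0], with g_1(x) = a_1 + b_1·(x + 1) + c_1·(x + 1)² + d_1·(x + 1)³: c_1 = M_1/2 = 27/2, d_1 = (M_2 - M_1)/(6h_1) = -9/2, b_1 = Δ_1 - h_1(2M_1 + M_2)/6 = 0.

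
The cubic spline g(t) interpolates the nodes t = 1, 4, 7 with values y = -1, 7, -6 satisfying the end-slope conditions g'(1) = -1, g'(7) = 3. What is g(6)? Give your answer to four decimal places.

Put M_i = g'' at the i-th knot. Here h = (3, 3) and Δ = (8/3, -13/3), so the interior equations h_(i-1)·M_(i-1) + 2(h_(i-1)+h_i)·M_i + h_i·M_(i+1) = 6(Δ_i − Δ_(i-1)) read
  3·M_0 + 12·M_1 + 3·M_2 = 6(Δ_1 - Δ_0) = -42
Clamped end conditions give two more equations: 2h_0·M_0 + h_0·M_1 = 6(Δ_0 - g'(1)) = 22 and h_1·M_1 + 2h_1·M_2 = 6(g'(7) - Δ_1) = 44.
Hence M_0 = 47/6, M_1 = -25/3, M_2 = 23/2.
On [4, 7], g(t) = 7 - 7/4·(t - 4) - 25/6·(t - 4)² + 119/108·(t - 4)³.
With (t - 4) = 2: g(6) = -235/54.

-4.3519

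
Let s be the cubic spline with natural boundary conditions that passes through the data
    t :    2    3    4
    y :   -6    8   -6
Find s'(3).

Put m_i = s'' at the i-th knot. Here h = (1, 1) and Δ = (14, -14), so the interior equations h_(i-1)·m_(i-1) + 2(h_(i-1)+h_i)·m_i + h_i·m_(i+1) = 6(Δ_i − Δ_(i-1)) read
  1·m_0 + 4·m_1 + 1·m_2 = 6(Δ_1 - Δ_0) = -168
Natural end conditions: m_0 = m_2 = 0.
Solving: m_0 = 0, m_1 = -42, m_2 = 0.
On [3, 4], s'(t) = b_1 + 2c_1·(t - 3) + 3d_1·(t - 3)² with b_1 = Δ_1 - h_1(2m_1 + m_2)/6 = 0, c_1 = m_1/2 = -21, d_1 = (m_2 - m_1)/(6h_1) = 7. So s'(3) = 0.

0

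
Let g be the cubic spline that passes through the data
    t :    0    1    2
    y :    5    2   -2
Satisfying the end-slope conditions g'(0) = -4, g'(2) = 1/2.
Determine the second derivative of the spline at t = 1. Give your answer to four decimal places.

-7.5000

Write m_i for g''(x_i). With h_i = 1, 1 and divided differences Δ_i = -3, -4, the continuity of g' gives the tridiagonal system
  1·m_0 + 4·m_1 + 1·m_2 = 6(Δ_1 - Δ_0) = -6
Clamped end conditions give two more equations: 2h_0·m_0 + h_0·m_1 = 6(Δ_0 - g'(0)) = 6 and h_1·m_1 + 2h_1·m_2 = 6(g'(2) - Δ_1) = 27.
Solving: m_0 = 27/4, m_1 = -15/2, m_2 = 69/4.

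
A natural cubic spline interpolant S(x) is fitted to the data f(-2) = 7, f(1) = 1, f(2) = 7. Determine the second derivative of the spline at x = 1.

Put m_i = S'' at the i-th knot. Here h = (3, 1) and Δ = (-2, 6), so the interior equations h_(i-1)·m_(i-1) + 2(h_(i-1)+h_i)·m_i + h_i·m_(i+1) = 6(Δ_i − Δ_(i-1)) read
  3·m_0 + 8·m_1 + 1·m_2 = 6(Δ_1 - Δ_0) = 48
Natural end conditions: m_0 = m_2 = 0.
Solving the tridiagonal system: m_0 = 0, m_1 = 6, m_2 = 0.

6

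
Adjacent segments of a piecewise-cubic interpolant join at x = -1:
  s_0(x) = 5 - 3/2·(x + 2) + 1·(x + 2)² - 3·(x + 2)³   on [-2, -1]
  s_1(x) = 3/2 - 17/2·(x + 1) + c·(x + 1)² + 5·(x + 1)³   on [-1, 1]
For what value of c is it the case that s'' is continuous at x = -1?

-8

s_0''(x) = 2 - 18·(x + 2), so s_0''(-1) = -16. On the right, s_1''(-1) = 2c, so c = -8.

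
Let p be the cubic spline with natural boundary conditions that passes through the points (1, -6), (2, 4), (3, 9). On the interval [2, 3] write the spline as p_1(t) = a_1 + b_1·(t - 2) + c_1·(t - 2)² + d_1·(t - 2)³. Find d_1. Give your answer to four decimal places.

1.2500

Put σ_i = p'' at the i-th knot. Here h = (1, 1) and Δ = (10, 5), so the interior equations h_(i-1)·σ_(i-1) + 2(h_(i-1)+h_i)·σ_i + h_i·σ_(i+1) = 6(Δ_i − Δ_(i-1)) read
  1·σ_0 + 4·σ_1 + 1·σ_2 = 6(Δ_1 - Δ_0) = -30
Natural end conditions: σ_0 = σ_2 = 0.
Solving the tridiagonal system: σ_0 = 0, σ_1 = -15/2, σ_2 = 0.
On [2, 3], with p_1(t) = a_1 + b_1·(t - 2) + c_1·(t - 2)² + d_1·(t - 2)³: c_1 = σ_1/2 = -15/4, d_1 = (σ_2 - σ_1)/(6h_1) = 5/4, b_1 = Δ_1 - h_1(2σ_1 + σ_2)/6 = 15/2.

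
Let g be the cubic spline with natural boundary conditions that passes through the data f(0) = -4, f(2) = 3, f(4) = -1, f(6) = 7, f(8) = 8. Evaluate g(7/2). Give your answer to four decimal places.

-0.6261

Let M_i = g''(x_i). Step sizes h_i = 2, 2, 2, 2; slopes of the chords Δ_i = (y_(i+1) - y_i)/h_i = 7/2, -2, 4, 1/2.
  2·M_0 + 8·M_1 + 2·M_2 = 6(Δ_1 - Δ_0) = -33
  2·M_1 + 8·M_2 + 2·M_3 = 6(Δ_2 - Δ_1) = 36
  2·M_2 + 8·M_3 + 2·M_4 = 6(Δ_3 - Δ_2) = -21
Natural end conditions: M_0 = M_4 = 0.
Forward elimination and back-substitution give M_0 = 0, M_1 = -165/28, M_2 = 99/14, M_3 = -123/28, M_4 = 0.
On [2, 4], g(t) = 3 - 3/7·(t - 2) - 165/56·(t - 2)² + 121/112·(t - 2)³.
With (t - 2) = 3/2: g(7/2) = -561/896.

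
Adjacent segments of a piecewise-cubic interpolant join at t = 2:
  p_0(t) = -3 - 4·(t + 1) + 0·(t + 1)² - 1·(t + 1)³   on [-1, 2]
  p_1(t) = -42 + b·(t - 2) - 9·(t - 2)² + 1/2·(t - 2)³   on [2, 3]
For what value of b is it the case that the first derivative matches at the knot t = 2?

p_0'(t) = -4 + 0·(t + 1) - 3·(t + 1)², so p_0'(2) = -31. On the right, p_1'(2) = b, so b = -31.

-31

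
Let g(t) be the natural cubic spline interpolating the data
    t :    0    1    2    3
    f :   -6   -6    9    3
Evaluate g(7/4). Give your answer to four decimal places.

Let m_i = g''(x_i). Step sizes h_i = 1, 1, 1; slopes of the chords Δ_i = (y_(i+1) - y_i)/h_i = 0, 15, -6.
  1·m_0 + 4·m_1 + 1·m_2 = 6(Δ_1 - Δ_0) = 90
  1·m_1 + 4·m_2 + 1·m_3 = 6(Δ_2 - Δ_1) = -126
Natural end conditions: m_0 = m_3 = 0.
Solving the tridiagonal system: m_0 = 0, m_1 = 162/5, m_2 = -198/5, m_3 = 0.
On [1, 2], g(t) = -6 + 54/5·(t - 1) + 81/5·(t - 1)² - 12·(t - 1)³.
With (t - 1) = 3/4: g(7/4) = 123/20.

6.1500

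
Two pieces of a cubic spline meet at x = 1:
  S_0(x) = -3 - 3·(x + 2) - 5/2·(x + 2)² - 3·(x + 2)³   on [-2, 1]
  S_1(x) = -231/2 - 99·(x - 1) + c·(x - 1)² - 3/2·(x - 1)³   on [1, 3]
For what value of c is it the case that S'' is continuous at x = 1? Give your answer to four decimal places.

S_0''(x) = -5 - 18·(x + 2), so S_0''(1) = -59. On the right, S_1''(1) = 2c, so c = -59/2.

-29.5000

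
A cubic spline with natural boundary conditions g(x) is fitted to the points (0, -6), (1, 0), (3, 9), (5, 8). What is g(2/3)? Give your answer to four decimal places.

-1.9832

Write σ_i for g''(x_i). With h_i = 1, 2, 2 and divided differences Δ_i = 6, 9/2, -1/2, the continuity of g' gives the tridiagonal system
  1·σ_0 + 6·σ_1 + 2·σ_2 = 6(Δ_1 - Δ_0) = -9
  2·σ_1 + 8·σ_2 + 2·σ_3 = 6(Δ_2 - Δ_1) = -30
Natural end conditions: σ_0 = σ_3 = 0.
Solving: σ_0 = 0, σ_1 = -3/11, σ_2 = -81/22, σ_3 = 0.
On [0, 1], g(x) = -6 + 133/22·x + 0·x² - 1/22·x³.
With x = 2/3: g(2/3) = -589/297.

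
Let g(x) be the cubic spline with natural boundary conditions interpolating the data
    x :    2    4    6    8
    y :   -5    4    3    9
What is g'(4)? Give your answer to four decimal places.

With M_i denoting the second derivative at x_i, h_i = 2, 2, 2, and Δ_i = (y_(i+1) − y_i)/h_i = 9/2, -1/2, 3:
  2·M_0 + 8·M_1 + 2·M_2 = 6(Δ_1 - Δ_0) = -30
  2·M_1 + 8·M_2 + 2·M_3 = 6(Δ_2 - Δ_1) = 21
Natural end conditions: M_0 = M_3 = 0.
Solving: M_0 = 0, M_1 = -47/10, M_2 = 19/5, M_3 = 0.
On [4, 6], g'(x) = b_1 + 2c_1·(x - 4) + 3d_1·(x - 4)² with b_1 = Δ_1 - h_1(2M_1 + M_2)/6 = 41/30, c_1 = M_1/2 = -47/20, d_1 = (M_2 - M_1)/(6h_1) = 17/24. So g'(4) = 41/30.

1.3667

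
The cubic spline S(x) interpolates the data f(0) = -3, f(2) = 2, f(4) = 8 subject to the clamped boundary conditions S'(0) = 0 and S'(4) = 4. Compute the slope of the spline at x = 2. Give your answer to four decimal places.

Put σ_i = S'' at the i-th knot. Here h = (2, 2) and Δ = (5/2, 3), so the interior equations h_(i-1)·σ_(i-1) + 2(h_(i-1)+h_i)·σ_i + h_i·σ_(i+1) = 6(Δ_i − Δ_(i-1)) read
  2·σ_0 + 8·σ_1 + 2·σ_2 = 6(Δ_1 - Δ_0) = 3
Clamped end conditions give two more equations: 2h_0·σ_0 + h_0·σ_1 = 6(Δ_0 - S'(0)) = 15 and h_1·σ_1 + 2h_1·σ_2 = 6(S'(4) - Δ_1) = 6.
Solving the tridiagonal system: σ_0 = 35/8, σ_1 = -5/4, σ_2 = 17/8.
On [2, 4], S'(x) = b_1 + 2c_1·(x - 2) + 3d_1·(x - 2)² with b_1 = Δ_1 - h_1(2σ_1 + σ_2)/6 = 25/8, c_1 = σ_1/2 = -5/8, d_1 = (σ_2 - σ_1)/(6h_1) = 9/32. So S'(2) = 25/8.

3.1250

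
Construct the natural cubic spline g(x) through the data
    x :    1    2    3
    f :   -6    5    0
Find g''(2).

Let M_i = g''(x_i). Step sizes h_i = 1, 1; slopes of the chords Δ_i = (y_(i+1) - y_i)/h_i = 11, -5.
  1·M_0 + 4·M_1 + 1·M_2 = 6(Δ_1 - Δ_0) = -96
Natural end conditions: M_0 = M_2 = 0.
Hence M_0 = 0, M_1 = -24, M_2 = 0.

-24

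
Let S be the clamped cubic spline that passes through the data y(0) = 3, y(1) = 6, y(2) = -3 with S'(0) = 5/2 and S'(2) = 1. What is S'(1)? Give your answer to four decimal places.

-5.3750

Put m_i = S'' at the i-th knot. Here h = (1, 1) and Δ = (3, -9), so the interior equations h_(i-1)·m_(i-1) + 2(h_(i-1)+h_i)·m_i + h_i·m_(i+1) = 6(Δ_i − Δ_(i-1)) read
  1·m_0 + 4·m_1 + 1·m_2 = 6(Δ_1 - Δ_0) = -72
Clamped end conditions give two more equations: 2h_0·m_0 + h_0·m_1 = 6(Δ_0 - S'(0)) = 3 and h_1·m_1 + 2h_1·m_2 = 6(S'(2) - Δ_1) = 60.
Solving the tridiagonal system: m_0 = 75/4, m_1 = -69/2, m_2 = 189/4.
On [1, 2], S'(t) = b_1 + 2c_1·(t - 1) + 3d_1·(t - 1)² with b_1 = Δ_1 - h_1(2m_1 + m_2)/6 = -43/8, c_1 = m_1/2 = -69/4, d_1 = (m_2 - m_1)/(6h_1) = 109/8. So S'(1) = -43/8.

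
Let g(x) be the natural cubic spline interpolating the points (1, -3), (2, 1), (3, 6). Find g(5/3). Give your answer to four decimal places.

-0.4259

Write m_i for g''(x_i). With h_i = 1, 1 and divided differences Δ_i = 4, 5, the continuity of g' gives the tridiagonal system
  1·m_0 + 4·m_1 + 1·m_2 = 6(Δ_1 - Δ_0) = 6
Natural end conditions: m_0 = m_2 = 0.
Solving: m_0 = 0, m_1 = 3/2, m_2 = 0.
On [1, 2], g(x) = -3 + 15/4·(x - 1) + 0·(x - 1)² + 1/4·(x - 1)³.
With (x - 1) = 2/3: g(5/3) = -23/54.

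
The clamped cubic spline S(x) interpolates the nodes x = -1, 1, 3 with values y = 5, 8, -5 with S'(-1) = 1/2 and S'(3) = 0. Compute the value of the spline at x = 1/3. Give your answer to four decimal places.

With σ_i denoting the second derivative at x_i, h_i = 2, 2, and Δ_i = (y_(i+1) − y_i)/h_i = 3/2, -13/2:
  2·σ_0 + 8·σ_1 + 2·σ_2 = 6(Δ_1 - Δ_0) = -48
Clamped end conditions give two more equations: 2h_0·σ_0 + h_0·σ_1 = 6(Δ_0 - S'(-1)) = 6 and h_1·σ_1 + 2h_1·σ_2 = 6(S'(3) - Δ_1) = 39.
Solving: σ_0 = 59/8, σ_1 = -47/4, σ_2 = 125/8.
On [-1, 1], S(x) = 5 + 1/2·(x + 1) + 59/16·(x + 1)² - 51/32·(x + 1)³.
With (x + 1) = 4/3: S(1/3) = 76/9.

8.4444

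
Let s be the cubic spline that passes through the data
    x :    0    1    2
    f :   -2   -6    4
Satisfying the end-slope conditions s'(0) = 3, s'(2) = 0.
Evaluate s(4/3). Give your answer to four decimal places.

-2.8519

Put m_i = s'' at the i-th knot. Here h = (1, 1) and Δ = (-4, 10), so the interior equations h_(i-1)·m_(i-1) + 2(h_(i-1)+h_i)·m_i + h_i·m_(i+1) = 6(Δ_i − Δ_(i-1)) read
  1·m_0 + 4·m_1 + 1·m_2 = 6(Δ_1 - Δ_0) = 84
Clamped end conditions give two more equations: 2h_0·m_0 + h_0·m_1 = 6(Δ_0 - s'(0)) = -42 and h_1·m_1 + 2h_1·m_2 = 6(s'(2) - Δ_1) = -60.
Solving: m_0 = -87/2, m_1 = 45, m_2 = -105/2.
On [1, 2], s(x) = -6 + 15/4·(x - 1) + 45/2·(x - 1)² - 65/4·(x - 1)³.
With (x - 1) = 1/3: s(4/3) = -77/27.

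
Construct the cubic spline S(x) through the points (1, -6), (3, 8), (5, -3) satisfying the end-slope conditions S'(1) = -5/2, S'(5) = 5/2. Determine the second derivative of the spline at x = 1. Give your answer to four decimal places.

Let M_i = S''(x_i). Step sizes h_i = 2, 2; slopes of the chords Δ_i = (y_(i+1) - y_i)/h_i = 7, -11/2.
  2·M_0 + 8·M_1 + 2·M_2 = 6(Δ_1 - Δ_0) = -75
Clamped end conditions give two more equations: 2h_0·M_0 + h_0·M_1 = 6(Δ_0 - S'(1)) = 57 and h_1·M_1 + 2h_1·M_2 = 6(S'(5) - Δ_1) = 48.
Hence M_0 = 199/8, M_1 = -85/4, M_2 = 181/8.

24.8750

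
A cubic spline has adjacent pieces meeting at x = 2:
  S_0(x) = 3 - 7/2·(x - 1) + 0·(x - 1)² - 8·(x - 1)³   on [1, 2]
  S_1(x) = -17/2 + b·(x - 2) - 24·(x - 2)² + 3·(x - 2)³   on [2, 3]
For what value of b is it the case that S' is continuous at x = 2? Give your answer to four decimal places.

-27.5000

S_0'(x) = -7/2 + 0·(x - 1) - 24·(x - 1)², so S_0'(2) = -55/2. On the right, S_1'(2) = b, so b = -55/2.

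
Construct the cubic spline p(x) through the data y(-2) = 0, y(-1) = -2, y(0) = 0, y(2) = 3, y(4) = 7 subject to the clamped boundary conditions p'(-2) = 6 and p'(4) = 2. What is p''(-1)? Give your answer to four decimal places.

Write σ_i for p''(x_i). With h_i = 1, 1, 2, 2 and divided differences Δ_i = -2, 2, 3/2, 2, the continuity of p' gives the tridiagonal system
  1·σ_0 + 4·σ_1 + 1·σ_2 = 6(Δ_1 - Δ_0) = 24
  1·σ_1 + 6·σ_2 + 2·σ_3 = 6(Δ_2 - Δ_1) = -3
  2·σ_2 + 8·σ_3 + 2·σ_4 = 6(Δ_3 - Δ_2) = 3
Clamped end conditions give two more equations: 2h_0·σ_0 + h_0·σ_1 = 6(Δ_0 - p'(-2)) = -48 and h_3·σ_3 + 2h_3·σ_4 = 6(p'(4) - Δ_3) = 0.
Hence σ_0 = -2633/84, σ_1 = 617/42, σ_2 = -41/12, σ_3 = 59/42, σ_4 = -59/84.

14.6905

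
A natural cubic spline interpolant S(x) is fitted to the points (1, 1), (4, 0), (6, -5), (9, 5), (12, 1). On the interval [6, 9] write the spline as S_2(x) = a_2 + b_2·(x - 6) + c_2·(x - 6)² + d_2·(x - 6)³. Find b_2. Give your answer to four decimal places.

0.0904

With M_i denoting the second derivative at x_i, h_i = 3, 2, 3, 3, and Δ_i = (y_(i+1) − y_i)/h_i = -1/3, -5/2, 10/3, -4/3:
  3·M_0 + 10·M_1 + 2·M_2 = 6(Δ_1 - Δ_0) = -13
  2·M_1 + 10·M_2 + 3·M_3 = 6(Δ_2 - Δ_1) = 35
  3·M_2 + 12·M_3 + 3·M_4 = 6(Δ_3 - Δ_2) = -28
Natural end conditions: M_0 = M_4 = 0.
Hence M_0 = 0, M_1 = -817/354, M_2 = 892/177, M_3 = -212/59, M_4 = 0.
On [6, 9], with S_2(x) = a_2 + b_2·(x - 6) + c_2·(x - 6)² + d_2·(x - 6)³: c_2 = M_2/2 = 446/177, d_2 = (M_3 - M_2)/(6h_2) = -764/1593, b_2 = Δ_2 - h_2(2M_2 + M_3)/6 = 16/177.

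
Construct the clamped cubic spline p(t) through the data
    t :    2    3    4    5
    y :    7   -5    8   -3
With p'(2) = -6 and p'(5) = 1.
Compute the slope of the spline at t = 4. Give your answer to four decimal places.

0.7333

Put m_i = p'' at the i-th knot. Here h = (1, 1, 1) and Δ = (-12, 13, -11), so the interior equations h_(i-1)·m_(i-1) + 2(h_(i-1)+h_i)·m_i + h_i·m_(i+1) = 6(Δ_i − Δ_(i-1)) read
  1·m_0 + 4·m_1 + 1·m_2 = 6(Δ_1 - Δ_0) = 150
  1·m_1 + 4·m_2 + 1·m_3 = 6(Δ_2 - Δ_1) = -144
Clamped end conditions give two more equations: 2h_0·m_0 + h_0·m_1 = 6(Δ_0 - p'(2)) = -36 and h_2·m_2 + 2h_2·m_3 = 6(p'(5) - Δ_2) = 72.
Hence m_0 = -782/15, m_1 = 1024/15, m_2 = -1064/15, m_3 = 1072/15.
On [4, 5], p'(t) = b_2 + 2c_2·(t - 4) + 3d_2·(t - 4)² with b_2 = Δ_2 - h_2(2m_2 + m_3)/6 = 11/15, c_2 = m_2/2 = -532/15, d_2 = (m_3 - m_2)/(6h_2) = 356/15. So p'(4) = 11/15.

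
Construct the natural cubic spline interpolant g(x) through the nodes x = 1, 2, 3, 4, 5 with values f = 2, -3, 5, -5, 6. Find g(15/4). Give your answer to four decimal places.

Write M_i for g''(x_i). With h_i = 1, 1, 1, 1 and divided differences Δ_i = -5, 8, -10, 11, the continuity of g' gives the tridiagonal system
  1·M_0 + 4·M_1 + 1·M_2 = 6(Δ_1 - Δ_0) = 78
  1·M_1 + 4·M_2 + 1·M_3 = 6(Δ_2 - Δ_1) = -108
  1·M_2 + 4·M_3 + 1·M_4 = 6(Δ_3 - Δ_2) = 126
Natural end conditions: M_0 = M_4 = 0.
Solving the tridiagonal system: M_0 = 0, M_1 = 216/7, M_2 = -318/7, M_3 = 300/7, M_4 = 0.
On [3, 4], g(x) = 5 - 2·(x - 3) - 159/7·(x - 3)² + 103/7·(x - 3)³.
With (x - 3) = 3/4: g(15/4) = -1375/448.

-3.0692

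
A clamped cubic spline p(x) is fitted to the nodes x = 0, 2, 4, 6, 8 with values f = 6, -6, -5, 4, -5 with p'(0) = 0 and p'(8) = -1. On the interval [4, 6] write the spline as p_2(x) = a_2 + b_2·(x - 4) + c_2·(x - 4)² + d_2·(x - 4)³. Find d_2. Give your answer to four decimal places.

-1.1763

Let σ_i = p''(x_i). Step sizes h_i = 2, 2, 2, 2; slopes of the chords Δ_i = (y_(i+1) - y_i)/h_i = -6, 1/2, 9/2, -9/2.
  2·σ_0 + 8·σ_1 + 2·σ_2 = 6(Δ_1 - Δ_0) = 39
  2·σ_1 + 8·σ_2 + 2·σ_3 = 6(Δ_2 - Δ_1) = 24
  2·σ_2 + 8·σ_3 + 2·σ_4 = 6(Δ_3 - Δ_2) = -54
Clamped end conditions give two more equations: 2h_0·σ_0 + h_0·σ_1 = 6(Δ_0 - p'(0)) = -36 and h_3·σ_3 + 2h_3·σ_4 = 6(p'(8) - Δ_3) = 21.
Solving: σ_0 = -1403/112, σ_1 = 395/56, σ_2 = 61/16, σ_3 = -577/56, σ_4 = 1165/112.
On [4, 6], with p_2(x) = a_2 + b_2·(x - 4) + c_2·(x - 4)² + d_2·(x - 4)³: c_2 = σ_2/2 = 61/32, d_2 = (σ_3 - σ_2)/(6h_2) = -527/448, b_2 = Δ_2 - h_2(2σ_2 + σ_3)/6 = 151/28.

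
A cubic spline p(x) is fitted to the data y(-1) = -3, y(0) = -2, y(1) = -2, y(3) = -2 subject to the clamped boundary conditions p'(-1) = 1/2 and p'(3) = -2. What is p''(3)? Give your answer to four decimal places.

-3.8636

With σ_i denoting the second derivative at x_i, h_i = 1, 1, 2, and Δ_i = (y_(i+1) − y_i)/h_i = 1, 0, 0:
  1·σ_0 + 4·σ_1 + 1·σ_2 = 6(Δ_1 - Δ_0) = -6
  1·σ_1 + 6·σ_2 + 2·σ_3 = 6(Δ_2 - Δ_1) = 0
Clamped end conditions give two more equations: 2h_0·σ_0 + h_0·σ_1 = 6(Δ_0 - p'(-1)) = 3 and h_2·σ_2 + 2h_2·σ_3 = 6(p'(3) - Δ_2) = -12.
Solving the tridiagonal system: σ_0 = 31/11, σ_1 = -29/11, σ_2 = 19/11, σ_3 = -85/22.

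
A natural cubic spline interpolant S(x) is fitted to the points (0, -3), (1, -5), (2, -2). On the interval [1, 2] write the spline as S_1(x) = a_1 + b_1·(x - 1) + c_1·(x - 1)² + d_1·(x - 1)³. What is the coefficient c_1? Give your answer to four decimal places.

3.7500

Write M_i for S''(x_i). With h_i = 1, 1 and divided differences Δ_i = -2, 3, the continuity of S' gives the tridiagonal system
  1·M_0 + 4·M_1 + 1·M_2 = 6(Δ_1 - Δ_0) = 30
Natural end conditions: M_0 = M_2 = 0.
Hence M_0 = 0, M_1 = 15/2, M_2 = 0.
On [1, 2], with S_1(x) = a_1 + b_1·(x - 1) + c_1·(x - 1)² + d_1·(x - 1)³: c_1 = M_1/2 = 15/4, d_1 = (M_2 - M_1)/(6h_1) = -5/4, b_1 = Δ_1 - h_1(2M_1 + M_2)/6 = 1/2.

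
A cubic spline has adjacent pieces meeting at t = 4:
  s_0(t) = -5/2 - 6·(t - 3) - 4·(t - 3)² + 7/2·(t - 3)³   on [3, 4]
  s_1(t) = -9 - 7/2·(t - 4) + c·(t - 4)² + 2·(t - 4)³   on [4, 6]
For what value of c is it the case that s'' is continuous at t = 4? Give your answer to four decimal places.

6.5000

s_0''(t) = -8 + 21·(t - 3), so s_0''(4) = 13. On the right, s_1''(4) = 2c, so c = 13/2.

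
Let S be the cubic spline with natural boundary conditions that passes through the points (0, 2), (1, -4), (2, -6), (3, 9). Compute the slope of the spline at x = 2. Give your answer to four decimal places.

Let σ_i = S''(x_i). Step sizes h_i = 1, 1, 1; slopes of the chords Δ_i = (y_(i+1) - y_i)/h_i = -6, -2, 15.
  1·σ_0 + 4·σ_1 + 1·σ_2 = 6(Δ_1 - Δ_0) = 24
  1·σ_1 + 4·σ_2 + 1·σ_3 = 6(Δ_2 - Δ_1) = 102
Natural end conditions: σ_0 = σ_3 = 0.
Solving: σ_0 = 0, σ_1 = -2/5, σ_2 = 128/5, σ_3 = 0.
On [2, 3], S'(x) = b_2 + 2c_2·(x - 2) + 3d_2·(x - 2)² with b_2 = Δ_2 - h_2(2σ_2 + σ_3)/6 = 97/15, c_2 = σ_2/2 = 64/5, d_2 = (σ_3 - σ_2)/(6h_2) = -64/15. So S'(2) = 97/15.

6.4667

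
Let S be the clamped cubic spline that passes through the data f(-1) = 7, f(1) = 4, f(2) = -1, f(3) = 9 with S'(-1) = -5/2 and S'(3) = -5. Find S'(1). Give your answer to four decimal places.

With σ_i denoting the second derivative at x_i, h_i = 2, 1, 1, and Δ_i = (y_(i+1) − y_i)/h_i = -3/2, -5, 10:
  2·σ_0 + 6·σ_1 + 1·σ_2 = 6(Δ_1 - Δ_0) = -21
  1·σ_1 + 4·σ_2 + 1·σ_3 = 6(Δ_2 - Δ_1) = 90
Clamped end conditions give two more equations: 2h_0·σ_0 + h_0·σ_1 = 6(Δ_0 - S'(-1)) = 6 and h_2·σ_2 + 2h_2·σ_3 = 6(S'(3) - Δ_2) = -90.
Solving the tridiagonal system: σ_0 = 179/22, σ_1 = -146/11, σ_2 = 466/11, σ_3 = -728/11.
On [1, 2], S'(x) = b_1 + 2c_1·(x - 1) + 3d_1·(x - 1)² with b_1 = Δ_1 - h_1(2σ_1 + σ_2)/6 = -84/11, c_1 = σ_1/2 = -73/11, d_1 = (σ_2 - σ_1)/(6h_1) = 102/11. So S'(1) = -84/11.

-7.6364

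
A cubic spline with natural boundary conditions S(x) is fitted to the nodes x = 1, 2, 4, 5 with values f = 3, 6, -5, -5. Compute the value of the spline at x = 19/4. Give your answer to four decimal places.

Let σ_i = S''(x_i). Step sizes h_i = 1, 2, 1; slopes of the chords Δ_i = (y_(i+1) - y_i)/h_i = 3, -11/2, 0.
  1·σ_0 + 6·σ_1 + 2·σ_2 = 6(Δ_1 - Δ_0) = -51
  2·σ_1 + 6·σ_2 + 1·σ_3 = 6(Δ_2 - Δ_1) = 33
Natural end conditions: σ_0 = σ_3 = 0.
Solving the tridiagonal system: σ_0 = 0, σ_1 = -93/8, σ_2 = 75/8, σ_3 = 0.
On [4, 5], S(x) = -5 - 25/8·(x - 4) + 75/16·(x - 4)² - 25/16·(x - 4)³.
With (x - 4) = 3/4: S(19/4) = -5495/1024.

-5.3662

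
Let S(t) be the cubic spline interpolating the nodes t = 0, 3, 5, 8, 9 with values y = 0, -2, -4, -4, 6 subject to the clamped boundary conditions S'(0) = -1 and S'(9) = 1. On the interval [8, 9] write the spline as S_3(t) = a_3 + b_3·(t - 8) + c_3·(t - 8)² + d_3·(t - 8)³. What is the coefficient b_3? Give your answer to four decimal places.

Put M_i = S'' at the i-th knot. Here h = (3, 2, 3, 1) and Δ = (-2/3, -1, 0, 10), so the interior equations h_(i-1)·M_(i-1) + 2(h_(i-1)+h_i)·M_i + h_i·M_(i+1) = 6(Δ_i − Δ_(i-1)) read
  3·M_0 + 10·M_1 + 2·M_2 = 6(Δ_1 - Δ_0) = -2
  2·M_1 + 10·M_2 + 3·M_3 = 6(Δ_2 - Δ_1) = 6
  3·M_2 + 8·M_3 + 1·M_4 = 6(Δ_3 - Δ_2) = 60
Clamped end conditions give two more equations: 2h_0·M_0 + h_0·M_1 = 6(Δ_0 - S'(0)) = 2 and h_3·M_3 + 2h_3·M_4 = 6(S'(9) - Δ_3) = -54.
Solving: M_0 = 20/177, M_1 = 26/59, M_2 = -199/59, M_3 = 764/59, M_4 = -1975/59.
On [8, 9], with S_3(t) = a_3 + b_3·(t - 8) + c_3·(t - 8)² + d_3·(t - 8)³: c_3 = M_3/2 = 382/59, d_3 = (M_4 - M_3)/(6h_3) = -913/118, b_3 = Δ_3 - h_3(2M_3 + M_4)/6 = 1329/118.

11.2627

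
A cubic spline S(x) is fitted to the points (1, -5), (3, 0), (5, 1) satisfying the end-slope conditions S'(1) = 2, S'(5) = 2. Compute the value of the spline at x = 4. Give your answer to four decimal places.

0.3125

With m_i denoting the second derivative at x_i, h_i = 2, 2, and Δ_i = (y_(i+1) − y_i)/h_i = 5/2, 1/2:
  2·m_0 + 8·m_1 + 2·m_2 = 6(Δ_1 - Δ_0) = -12
Clamped end conditions give two more equations: 2h_0·m_0 + h_0·m_1 = 6(Δ_0 - S'(1)) = 3 and h_1·m_1 + 2h_1·m_2 = 6(S'(5) - Δ_1) = 9.
Solving: m_0 = 9/4, m_1 = -3, m_2 = 15/4.
On [3, 5], S(x) = 0 + 5/4·(x - 3) - 3/2·(x - 3)² + 9/16·(x - 3)³.
With (x - 3) = 1: S(4) = 5/16.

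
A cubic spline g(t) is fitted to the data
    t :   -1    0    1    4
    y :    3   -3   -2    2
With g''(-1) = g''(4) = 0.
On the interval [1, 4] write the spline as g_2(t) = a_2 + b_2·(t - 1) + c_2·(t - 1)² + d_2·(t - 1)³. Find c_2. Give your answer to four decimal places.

Put m_i = g'' at the i-th knot. Here h = (1, 1, 3) and Δ = (-6, 1, 4/3), so the interior equations h_(i-1)·m_(i-1) + 2(h_(i-1)+h_i)·m_i + h_i·m_(i+1) = 6(Δ_i − Δ_(i-1)) read
  1·m_0 + 4·m_1 + 1·m_2 = 6(Δ_1 - Δ_0) = 42
  1·m_1 + 8·m_2 + 3·m_3 = 6(Δ_2 - Δ_1) = 2
Natural end conditions: m_0 = m_3 = 0.
Solving the tridiagonal system: m_0 = 0, m_1 = 334/31, m_2 = -34/31, m_3 = 0.
On [1, 4], with g_2(t) = a_2 + b_2·(t - 1) + c_2·(t - 1)² + d_2·(t - 1)³: c_2 = m_2/2 = -17/31, d_2 = (m_3 - m_2)/(6h_2) = 17/279, b_2 = Δ_2 - h_2(2m_2 + m_3)/6 = 226/93.

-0.5484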